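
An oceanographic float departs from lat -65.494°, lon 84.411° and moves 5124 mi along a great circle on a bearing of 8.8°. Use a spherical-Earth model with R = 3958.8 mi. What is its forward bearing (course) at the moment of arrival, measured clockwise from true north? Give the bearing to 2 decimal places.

final bearing 3.68°

Central angle δ = d/R = 1.294332 rad.
Start latitude φ₁ = -1.143086 rad; initial bearing θ = 0.153589 rad.
Applying the spherical law of cosines for sides, sin φ₂ = sin φ₁ cos δ + cos φ₁ sin δ cos θ = 0.145972, so φ₂ = 8.394°.
Δλ = atan2( sin θ sin δ cos φ₁ , cos δ − sin φ₁ sin φ₂ ) = atan2(0.061047, 0.405779) = 0.149324 rad = 8.556°.
Hence λ₂ = 84.411° + 8.556° = 92.967°.
The forward bearing on arrival equals the back-azimuth from the destination plus 180°.
Back-azimuth from P₂ (8.39°, 92.97°) to P₁ (-65.49°, 84.41°), with Δλ' = λ₁ − λ₂ = -8.56°: atan2( sin Δλ' cos φ₁ , cos φ₂ sin φ₁ − sin φ₂ cos φ₁ cos Δλ' ) = 183.68°.
Final bearing = (183.68° + 180°) mod 360° = 3.68°.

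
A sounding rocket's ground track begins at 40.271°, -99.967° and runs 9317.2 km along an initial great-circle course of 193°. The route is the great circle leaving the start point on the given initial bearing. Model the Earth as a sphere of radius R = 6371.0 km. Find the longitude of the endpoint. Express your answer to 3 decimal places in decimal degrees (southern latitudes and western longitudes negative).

longitude -117.481°

Angular distance δ = d/R = 9317.2 / 6371 = 1.462439 rad.
With φ₁ = 40.271° = 0.702862 rad and θ = 193° = 3.368485 rad:
Destination latitude: φ₂ = arcsin( sin φ₁ cos δ + cos φ₁ sin δ cos θ ) = arcsin(-0.669174) = -42.003°.
For the longitude increment, Δλ = atan2( sin θ sin δ cos φ₁, cos δ − sin φ₁ sin φ₂ ) = atan2(-0.170630, 0.540702) = -17.514°.
λ₂ = -99.967° + -17.514° = -117.481°.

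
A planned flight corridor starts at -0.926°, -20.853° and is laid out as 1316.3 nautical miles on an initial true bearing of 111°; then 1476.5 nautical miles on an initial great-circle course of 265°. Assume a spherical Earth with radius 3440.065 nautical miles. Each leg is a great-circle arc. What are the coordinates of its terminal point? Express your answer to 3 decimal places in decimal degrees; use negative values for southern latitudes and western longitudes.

latitude -9.855°, longitude -25.097°

Apply the spherical direct solution leg by leg, carrying full precision between legs.
Leg 1: from (-0.926°, -20.853°), δ = 1316.3/3440.065 = 0.382638 rad, θ = 111° → φ = -8.556°, λ = -0.213°.
Leg 2: from (-8.556°, -0.213°), δ = 1476.5/3440.065 = 0.429207 rad, θ = 265° → φ = -9.855°, λ = -25.097°.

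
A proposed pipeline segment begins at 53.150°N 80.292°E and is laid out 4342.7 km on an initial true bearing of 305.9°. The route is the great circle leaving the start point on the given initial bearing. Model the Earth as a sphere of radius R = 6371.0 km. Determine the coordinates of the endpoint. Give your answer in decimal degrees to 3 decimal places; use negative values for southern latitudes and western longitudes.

latitude 57.455°, longitude 8.721°

δ = 4342.7/6371 = 0.681636 rad (39.0548°).
With φ₁ = 53.150° = 0.927642 rad and θ = 305.9° = 5.338962 rad:
Applying the spherical law of cosines for sides, sin φ₂ = sin φ₁ cos δ + cos φ₁ sin δ cos θ = 0.842965, so φ₂ = 57.455°.
For the longitude increment, Δλ = atan2( sin θ sin δ cos φ₁, cos δ − sin φ₁ sin φ₂ ) = atan2(-0.306085, 0.101996) = -71.571°.
λ₂ = 80.292° + -71.571° = 8.721°.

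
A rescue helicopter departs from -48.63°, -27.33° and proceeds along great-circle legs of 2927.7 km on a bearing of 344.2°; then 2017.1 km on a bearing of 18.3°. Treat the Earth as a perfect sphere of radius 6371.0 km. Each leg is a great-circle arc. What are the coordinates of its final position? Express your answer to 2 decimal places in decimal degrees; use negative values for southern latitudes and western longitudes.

Apply the spherical direct solution leg by leg, carrying full precision between legs.
Leg 1: from (-48.63°, -27.33°), δ = 2927.7/6371 = 0.459535 rad, θ = 344.2° → φ = -22.99°, λ = -34.87°.
Leg 2: from (-22.99°, -34.87°), δ = 2017.1/6371 = 0.316606 rad, θ = 18.3° → φ = -5.68°, λ = -29.23°.

latitude -5.68°, longitude -29.23°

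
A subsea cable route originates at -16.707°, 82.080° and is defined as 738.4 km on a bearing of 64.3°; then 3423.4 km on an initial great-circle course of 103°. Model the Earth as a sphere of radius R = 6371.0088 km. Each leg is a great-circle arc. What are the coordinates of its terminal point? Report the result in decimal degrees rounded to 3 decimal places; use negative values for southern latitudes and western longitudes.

latitude -18.415°, longitude 119.950°

Apply the spherical direct solution leg by leg, carrying full precision between legs.
Leg 1: from (-16.707°, 82.080°), δ = 738.4/6371.0088 = 0.115900 rad, θ = 64.3° → φ = -13.740°, λ = 88.238°.
Leg 2: from (-13.740°, 88.238°), δ = 3423.4/6371.0088 = 0.537340 rad, θ = 103° → φ = -18.415°, λ = 119.950°.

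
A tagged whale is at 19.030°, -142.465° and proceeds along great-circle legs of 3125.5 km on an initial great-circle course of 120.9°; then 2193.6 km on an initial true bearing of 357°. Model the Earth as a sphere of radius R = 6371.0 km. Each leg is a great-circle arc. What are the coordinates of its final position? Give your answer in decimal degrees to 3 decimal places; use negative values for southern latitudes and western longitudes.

latitude 23.074°, longitude -119.676°

Apply the spherical direct solution leg by leg, carrying full precision between legs.
Leg 1: from (19.030°, -142.465°), δ = 3125.5/6371 = 0.490582 rad, θ = 120.9° → φ = 3.376°, λ = -118.576°.
Leg 2: from (3.376°, -118.576°), δ = 2193.6/6371 = 0.344310 rad, θ = 357° → φ = 23.074°, λ = -119.676°.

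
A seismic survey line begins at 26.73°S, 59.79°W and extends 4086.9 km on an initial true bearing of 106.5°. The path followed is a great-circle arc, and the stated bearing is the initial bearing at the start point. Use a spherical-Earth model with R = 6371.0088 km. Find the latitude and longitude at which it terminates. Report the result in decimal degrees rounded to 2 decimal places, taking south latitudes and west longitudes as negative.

δ = 4086.9/6371.0088 = 0.641484 rad (36.7543°).
Converting: φ₁ = -0.466527 rad, θ = 1.858776 rad.
sin φ₂ = sin φ₁ cos δ + cos φ₁ sin δ cos θ = (-0.449787)(0.801209) + (0.893136)(0.598385)(-0.284015) = -0.512162
φ₂ = asin(-0.512162) = -0.537700 rad = -30.81°.
Δλ = atan2( sin θ sin δ cos φ₁ , cos δ − sin φ₁ sin φ₂ ) = atan2(0.512431, 0.570845) = 0.731527 rad = 41.91°.
λ₂ = λ₁ + Δλ = -17.88°.

latitude -30.81°, longitude -17.88°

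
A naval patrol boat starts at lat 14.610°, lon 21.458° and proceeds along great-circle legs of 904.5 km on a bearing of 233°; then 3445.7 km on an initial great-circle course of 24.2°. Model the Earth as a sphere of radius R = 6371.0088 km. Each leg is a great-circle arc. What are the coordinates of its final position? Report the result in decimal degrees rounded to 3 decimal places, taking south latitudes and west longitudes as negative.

Apply the spherical direct solution leg by leg, carrying full precision between legs.
Leg 1: from (14.610°, 21.458°), δ = 904.5/6371.0088 = 0.141971 rad, θ = 233° → φ = 9.631°, λ = 14.876°.
Leg 2: from (9.631°, 14.876°), δ = 3445.7/6371.0088 = 0.540841 rad, θ = 24.2° → φ = 37.331°, λ = 30.269°.

latitude 37.331°, longitude 30.269°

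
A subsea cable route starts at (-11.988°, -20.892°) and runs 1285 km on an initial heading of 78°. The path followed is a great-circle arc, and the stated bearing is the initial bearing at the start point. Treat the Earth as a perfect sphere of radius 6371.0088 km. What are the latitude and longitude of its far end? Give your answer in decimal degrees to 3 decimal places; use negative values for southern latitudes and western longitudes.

latitude -9.367°, longitude -9.437°

Angular distance δ = d/R = 1285 / 6371.0088 = 0.201695 rad.
Converting: φ₁ = -0.209230 rad, θ = 1.361357 rad.
Destination latitude: φ₂ = arcsin( sin φ₁ cos δ + cos φ₁ sin δ cos θ ) = arcsin(-0.162754) = -9.367°.
Δλ = atan2( sin θ sin δ cos φ₁ , cos δ − sin φ₁ sin φ₂ ) = atan2(0.191679, 0.945923) = 0.199930 rad = 11.455°.
Hence λ₂ = -20.892° + 11.455° = -9.437°.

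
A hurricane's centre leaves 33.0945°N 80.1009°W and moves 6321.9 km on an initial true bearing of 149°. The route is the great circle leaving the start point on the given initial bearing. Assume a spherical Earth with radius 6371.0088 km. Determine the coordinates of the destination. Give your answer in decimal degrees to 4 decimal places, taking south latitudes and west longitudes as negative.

latitude -17.6205°, longitude -53.1993°

Angular distance δ = d/R = 6321.9 / 6371.0088 = 0.992292 rad.
Start latitude φ₁ = 0.577608 rad; initial bearing θ = 2.600541 rad.
sin φ₂ = sin φ₁ cos δ + cos φ₁ sin δ cos θ = (0.546022)(0.546772) + (0.837771)(0.837281)(-0.857167) = -0.302711
φ₂ = asin(-0.302711) = -0.307535 rad = -17.6205°.
For the longitude increment, Δλ = atan2( sin θ sin δ cos φ₁, cos δ − sin φ₁ sin φ₂ ) = atan2(0.361274, 0.712059) = 26.9016°.
Hence λ₂ = -80.1009° + 26.9016° = -53.1993°.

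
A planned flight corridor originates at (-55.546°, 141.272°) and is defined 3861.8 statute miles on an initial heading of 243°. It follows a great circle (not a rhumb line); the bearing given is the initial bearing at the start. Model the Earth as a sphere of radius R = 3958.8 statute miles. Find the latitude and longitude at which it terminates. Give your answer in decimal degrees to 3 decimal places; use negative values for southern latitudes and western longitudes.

The arc subtends δ = 3861.8/3958.8 = 0.975498 rad at the centre.
Converting: φ₁ = -0.969461 rad, θ = 4.241150 rad.
Applying the spherical law of cosines for sides, sin φ₂ = sin φ₁ cos δ + cos φ₁ sin δ cos θ = -0.675049, so φ₂ = -42.458°.
Then Δλ = atan2(-0.417370, 0.004123) = -1.560917 rad, from sin θ sin δ cos φ₁ over cos δ − sin φ₁ sin φ₂.
Hence λ₂ = 141.272° + -89.434° = 51.838°.

latitude -42.458°, longitude 51.838°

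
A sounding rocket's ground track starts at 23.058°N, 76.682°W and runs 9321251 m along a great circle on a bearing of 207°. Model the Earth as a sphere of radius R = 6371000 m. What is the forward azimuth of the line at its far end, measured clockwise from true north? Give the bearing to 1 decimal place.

δ = 9321251/6371000 = 1.463075 rad (83.8280°).
Start latitude φ₁ = 0.402438 rad; initial bearing θ = 3.612832 rad.
Applying the spherical law of cosines for sides, sin φ₂ = sin φ₁ cos δ + cos φ₁ sin δ cos θ = -0.772962, so φ₂ = -50.621°.
Then Δλ = atan2(-0.415299, 0.410254) = -0.791510 rad, from sin θ sin δ cos φ₁ over cos δ − sin φ₁ sin φ₂.
λ₂ = -76.682° + -45.350° = -122.032°.
The forward bearing on arrival equals the back-azimuth from the destination plus 180°.
Back-azimuth from P₂ (-50.6°, -122.0°) to P₁ (23.1°, -76.7°), with Δλ' = λ₁ − λ₂ = 45.4°: atan2( sin Δλ' cos φ₁ , cos φ₂ sin φ₁ − sin φ₂ cos φ₁ cos Δλ' ) = 41.2°.
Final bearing = (41.2° + 180°) mod 360° = 221.2°.

final bearing 221.2°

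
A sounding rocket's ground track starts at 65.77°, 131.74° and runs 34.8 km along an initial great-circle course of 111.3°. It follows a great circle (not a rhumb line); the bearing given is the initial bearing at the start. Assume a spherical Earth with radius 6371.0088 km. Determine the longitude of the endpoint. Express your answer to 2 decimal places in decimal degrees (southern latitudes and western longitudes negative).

longitude 132.45°

δ = 34.8/6371.0088 = 0.005462 rad (0.3130°).
Start latitude φ₁ = 1.147903 rad; initial bearing θ = 1.942551 rad.
Applying the spherical law of cosines for sides, sin φ₂ = sin φ₁ cos δ + cos φ₁ sin δ cos θ = 0.911077, so φ₂ = 65.65°.
For the longitude increment, Δλ = atan2( sin θ sin δ cos φ₁, cos δ − sin φ₁ sin φ₂ ) = atan2(0.002089, 0.169169) = 0.71°.
λ₂ = λ₁ + Δλ = 132.45°.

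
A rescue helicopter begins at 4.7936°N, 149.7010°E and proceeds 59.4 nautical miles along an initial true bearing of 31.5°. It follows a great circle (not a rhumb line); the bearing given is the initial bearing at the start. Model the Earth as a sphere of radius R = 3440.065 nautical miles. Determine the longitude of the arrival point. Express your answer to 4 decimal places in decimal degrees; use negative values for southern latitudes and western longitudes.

The arc subtends δ = 59.4/3440.065 = 0.017267 rad at the centre.
With φ₁ = 4.7936° = 0.083664 rad and θ = 31.5° = 0.549779 rad:
Applying the spherical law of cosines for sides, sin φ₂ = sin φ₁ cos δ + cos φ₁ sin δ cos θ = 0.098224, so φ₂ = 5.6369°.
For the longitude increment, Δλ = atan2( sin θ sin δ cos φ₁, cos δ − sin φ₁ sin φ₂ ) = atan2(0.008990, 0.991643) = 0.5194°.
λ₂ = λ₁ + Δλ = 150.2204°.

longitude 150.2204°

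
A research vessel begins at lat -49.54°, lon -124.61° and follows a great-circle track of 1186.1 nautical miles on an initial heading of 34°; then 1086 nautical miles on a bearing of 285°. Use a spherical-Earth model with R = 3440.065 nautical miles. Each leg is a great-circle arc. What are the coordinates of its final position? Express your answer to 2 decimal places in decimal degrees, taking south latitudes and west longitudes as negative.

latitude -26.10°, longitude -131.20°

Apply the spherical direct solution leg by leg, carrying full precision between legs.
Leg 1: from (-49.54°, -124.61°), δ = 1186.1/3440.065 = 0.344790 rad, θ = 34° → φ = -32.29°, λ = -111.69°.
Leg 2: from (-32.29°, -111.69°), δ = 1086/3440.065 = 0.315692 rad, θ = 285° → φ = -26.10°, λ = -131.20°.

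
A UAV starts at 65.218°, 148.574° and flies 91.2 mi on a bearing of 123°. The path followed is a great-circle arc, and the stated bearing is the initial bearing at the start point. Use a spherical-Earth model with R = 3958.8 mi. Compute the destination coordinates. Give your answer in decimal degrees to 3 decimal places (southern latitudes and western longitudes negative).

Angular distance δ = d/R = 91.2 / 3958.8 = 0.023037 rad.
Start latitude φ₁ = 1.138269 rad; initial bearing θ = 2.146755 rad.
sin φ₂ = sin φ₁ cos δ + cos φ₁ sin δ cos θ = (0.907909)(0.999735) + (0.419167)(0.023035)(-0.544639) = 0.902409
φ₂ = asin(0.902409) = 1.125329 rad = 64.477°.
Then Δλ = atan2(0.008098, 0.180429) = 0.044851 rad, from sin θ sin δ cos φ₁ over cos δ − sin φ₁ sin φ₂.
λ₂ = 148.574° + 2.570° = 151.144°.

latitude 64.477°, longitude 151.144°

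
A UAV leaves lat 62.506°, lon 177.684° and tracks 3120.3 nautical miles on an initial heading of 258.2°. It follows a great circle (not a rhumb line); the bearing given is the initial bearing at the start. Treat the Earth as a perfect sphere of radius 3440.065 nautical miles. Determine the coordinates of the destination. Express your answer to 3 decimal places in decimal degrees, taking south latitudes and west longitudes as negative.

δ = 3120.3/3440.065 = 0.907047 rad (51.9700°).
With φ₁ = 62.506° = 1.090936 rad and θ = 258.2° = 4.506440 rad:
sin φ₂ = sin φ₁ cos δ + cos φ₁ sin δ cos θ = (0.887059)(0.616075) + (0.461656)(0.787688)(-0.204496) = 0.472132
φ₂ = asin(0.472132) = 0.491707 rad = 28.173°.
Δλ = atan2( sin θ sin δ cos φ₁ , cos δ − sin φ₁ sin φ₂ ) = atan2(-0.355956, 0.197266) = -1.064745 rad = -61.005°.
λ₂ = λ₁ + Δλ = 116.679°.

latitude 28.173°, longitude 116.679°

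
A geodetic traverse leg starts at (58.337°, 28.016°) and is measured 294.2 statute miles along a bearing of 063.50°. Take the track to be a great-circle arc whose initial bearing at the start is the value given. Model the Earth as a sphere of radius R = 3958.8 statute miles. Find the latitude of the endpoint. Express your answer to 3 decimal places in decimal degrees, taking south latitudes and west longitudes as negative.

latitude 60.019°

The arc subtends δ = 294.2/3958.8 = 0.074315 rad at the centre.
Start latitude φ₁ = 1.018173 rad; initial bearing θ = 1.108284 rad.
Destination latitude: φ₂ = arcsin( sin φ₁ cos δ + cos φ₁ sin δ cos θ ) = arcsin(0.866191) = 60.019°.
Δλ = atan2( sin θ sin δ cos φ₁ , cos δ − sin φ₁ sin φ₂ ) = atan2(0.034879, 0.259981) = 0.133364 rad = 7.641°.
λ₂ = 28.016° + 7.641° = 35.657°.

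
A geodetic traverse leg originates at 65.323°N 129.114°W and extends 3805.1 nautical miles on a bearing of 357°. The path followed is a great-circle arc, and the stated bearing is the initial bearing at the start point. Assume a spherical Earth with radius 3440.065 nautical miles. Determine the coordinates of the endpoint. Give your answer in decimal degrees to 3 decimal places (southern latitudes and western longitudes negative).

Central angle δ = d/R = 1.106113 rad.
Start latitude φ₁ = 1.140101 rad; initial bearing θ = 6.230825 rad.
Applying the spherical law of cosines for sides, sin φ₂ = sin φ₁ cos δ + cos φ₁ sin δ cos θ = 0.779934, so φ₂ = 51.255°.
For the longitude increment, Δλ = atan2( sin θ sin δ cos φ₁, cos δ − sin φ₁ sin φ₂ ) = atan2(-0.019533, -0.260568) = -175.713°.
λ₂ = -129.114° + -175.713° = -304.827°, normalized to (−180°, 180°] → 55.173°.

latitude 51.255°, longitude 55.173°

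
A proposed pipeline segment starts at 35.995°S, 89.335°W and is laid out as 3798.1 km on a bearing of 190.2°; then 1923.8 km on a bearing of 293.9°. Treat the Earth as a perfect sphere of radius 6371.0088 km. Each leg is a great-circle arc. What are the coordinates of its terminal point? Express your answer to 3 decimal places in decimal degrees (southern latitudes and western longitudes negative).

Apply the spherical direct solution leg by leg, carrying full precision between legs.
Leg 1: from (-35.995°, -89.335°), δ = 3798.1/6371.0088 = 0.596154 rad, θ = 190.2° → φ = -68.974°, λ = -105.423°.
Leg 2: from (-68.974°, -105.423°), δ = 1923.8/6371.0088 = 0.301962 rad, θ = 293.9° → φ = -57.990°, λ = -136.283°.

latitude -57.990°, longitude -136.283°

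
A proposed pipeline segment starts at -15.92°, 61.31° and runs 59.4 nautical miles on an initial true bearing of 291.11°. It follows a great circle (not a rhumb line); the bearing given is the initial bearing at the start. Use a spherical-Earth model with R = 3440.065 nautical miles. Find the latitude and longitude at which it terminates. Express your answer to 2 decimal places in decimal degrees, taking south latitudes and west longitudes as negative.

The arc subtends δ = 59.4/3440.065 = 0.017267 rad at the centre.
With φ₁ = -15.92° = -0.277856 rad and θ = 291.11° = 5.080828 rad:
Destination latitude: φ₂ = arcsin( sin φ₁ cos δ + cos φ₁ sin δ cos θ ) = arcsin(-0.268274) = -15.56°.
Δλ = atan2( sin θ sin δ cos φ₁ , cos δ − sin φ₁ sin φ₂ ) = atan2(-0.015490, 0.926265) = -0.016721 rad = -0.96°.
λ₂ = 61.31° + -0.96° = 60.35°.

latitude -15.56°, longitude 60.35°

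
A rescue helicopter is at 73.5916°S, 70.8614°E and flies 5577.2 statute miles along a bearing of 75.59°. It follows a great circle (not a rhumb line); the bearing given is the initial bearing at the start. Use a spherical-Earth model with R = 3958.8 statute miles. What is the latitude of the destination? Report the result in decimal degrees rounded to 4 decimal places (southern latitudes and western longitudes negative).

latitude -4.8951°

Angular distance δ = d/R = 5577.2 / 3958.8 = 1.408811 rad.
Converting: φ₁ = -1.284416 rad, θ = 1.319294 rad.
sin φ₂ = sin φ₁ cos δ + cos φ₁ sin δ cos θ = (-0.959273)(0.161278) + (0.282482)(0.986909)(0.248859) = -0.085332
φ₂ = asin(-0.085332) = -0.085436 rad = -4.8951°.
Δλ = atan2( sin θ sin δ cos φ₁ , cos δ − sin φ₁ sin φ₂ ) = atan2(0.270014, 0.079422) = 1.284725 rad = 73.6093°.
Hence λ₂ = 70.8614° + 73.6093° = 144.4707°.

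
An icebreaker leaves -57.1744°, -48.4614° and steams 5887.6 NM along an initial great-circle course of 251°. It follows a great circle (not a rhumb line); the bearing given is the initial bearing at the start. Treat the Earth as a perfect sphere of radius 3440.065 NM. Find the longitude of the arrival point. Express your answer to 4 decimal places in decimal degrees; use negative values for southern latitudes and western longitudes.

Central angle δ = d/R = 1.711479 rad.
Start latitude φ₁ = -0.997882 rad; initial bearing θ = 4.380776 rad.
sin φ₂ = sin φ₁ cos δ + cos φ₁ sin δ cos θ = (-0.840324)(-0.140219) + (0.542084)(0.990120)(-0.325568) = -0.056912
φ₂ = asin(-0.056912) = -0.056943 rad = -3.2626°.
For the longitude increment, Δλ = atan2( sin θ sin δ cos φ₁, cos δ − sin φ₁ sin φ₂ ) = atan2(-0.507486, -0.188044) = -110.3317°.
λ₂ = -48.4614° + -110.3317° = -158.7931°.

longitude -158.7931°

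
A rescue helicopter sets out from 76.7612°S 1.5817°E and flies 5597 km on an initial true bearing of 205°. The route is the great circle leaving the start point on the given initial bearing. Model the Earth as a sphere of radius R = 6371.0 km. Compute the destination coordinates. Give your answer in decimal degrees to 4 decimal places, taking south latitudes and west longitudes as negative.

latitude -51.3620°, longitude -147.0172°

Angular distance δ = d/R = 5597 / 6371 = 0.878512 rad.
Start latitude φ₁ = -1.339736 rad; initial bearing θ = 3.577925 rad.
sin φ₂ = sin φ₁ cos δ + cos φ₁ sin δ cos θ = (-0.973424)(0.638297) + (0.229010)(0.769790)(-0.906308) = -0.781107
φ₂ = asin(-0.781107) = -0.896436 rad = -51.3620°.
Δλ = atan2( sin θ sin δ cos φ₁ , cos δ − sin φ₁ sin φ₂ ) = atan2(-0.074503, -0.122051) = -2.593540 rad = -148.5989°.
λ₂ = λ₁ + Δλ = -147.0172°.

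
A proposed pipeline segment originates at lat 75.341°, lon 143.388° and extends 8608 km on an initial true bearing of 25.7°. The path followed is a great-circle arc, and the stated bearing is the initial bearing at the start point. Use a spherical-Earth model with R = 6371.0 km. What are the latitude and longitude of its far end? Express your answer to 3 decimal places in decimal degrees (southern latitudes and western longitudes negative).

δ = 8608/6371 = 1.351122 rad (77.4136°).
Converting: φ₁ = 1.314949 rad, θ = 0.448550 rad.
Applying the spherical law of cosines for sides, sin φ₂ = sin φ₁ cos δ + cos φ₁ sin δ cos θ = 0.433370, so φ₂ = 25.682°.
Then Δλ = atan2(0.107107, -0.201352) = 2.652722 rad, from sin θ sin δ cos φ₁ over cos δ − sin φ₁ sin φ₂.
λ₂ = 143.388° + 151.990° = 295.378°, normalized to (−180°, 180°] → -64.622°.

latitude 25.682°, longitude -64.622°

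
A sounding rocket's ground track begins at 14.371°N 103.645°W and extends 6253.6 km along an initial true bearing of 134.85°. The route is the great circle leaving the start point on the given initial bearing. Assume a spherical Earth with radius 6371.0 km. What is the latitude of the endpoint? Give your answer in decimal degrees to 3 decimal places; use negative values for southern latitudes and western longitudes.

latitude -25.471°

The arc subtends δ = 6253.6/6371 = 0.981573 rad at the centre.
Converting: φ₁ = 0.250821 rad, θ = 2.353576 rad.
Applying the spherical law of cosines for sides, sin φ₂ = sin φ₁ cos δ + cos φ₁ sin δ cos θ = -0.430053, so φ₂ = -25.471°.
For the longitude increment, Δλ = atan2( sin θ sin δ cos φ₁, cos δ − sin φ₁ sin φ₂ ) = atan2(0.570963, 0.662455) = 40.758°.
λ₂ = -103.645° + 40.758° = -62.887°.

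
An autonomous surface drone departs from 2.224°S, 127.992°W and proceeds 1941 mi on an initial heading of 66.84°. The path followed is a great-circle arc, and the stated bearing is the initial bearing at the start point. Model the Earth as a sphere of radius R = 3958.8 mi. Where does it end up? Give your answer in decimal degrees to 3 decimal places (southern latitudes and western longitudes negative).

latitude 8.675°, longitude -102.019°

Angular distance δ = d/R = 1941 / 3958.8 = 0.490300 rad.
Converting: φ₁ = -0.038816 rad, θ = 1.166578 rad.
Applying the spherical law of cosines for sides, sin φ₂ = sin φ₁ cos δ + cos φ₁ sin δ cos θ = 0.150827, so φ₂ = 8.675°.
For the longitude increment, Δλ = atan2( sin θ sin δ cos φ₁, cos δ − sin φ₁ sin φ₂ ) = atan2(0.432616, 0.888045) = 25.973°.
Hence λ₂ = -127.992° + 25.973° = -102.019°.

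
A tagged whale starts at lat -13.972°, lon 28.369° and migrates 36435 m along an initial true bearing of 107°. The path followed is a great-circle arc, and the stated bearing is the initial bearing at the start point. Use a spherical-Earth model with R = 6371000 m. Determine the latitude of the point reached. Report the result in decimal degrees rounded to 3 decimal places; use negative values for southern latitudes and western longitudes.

Angular distance δ = d/R = 36435 / 6371000 = 0.005719 rad.
Start latitude φ₁ = -0.243857 rad; initial bearing θ = 1.867502 rad.
sin φ₂ = sin φ₁ cos δ + cos φ₁ sin δ cos θ = (-0.241448)(0.999984) + (0.970414)(0.005719)(-0.292372) = -0.243066
φ₂ = asin(-0.243066) = -0.245526 rad = -14.068°.
For the longitude increment, Δλ = atan2( sin θ sin δ cos φ₁, cos δ − sin φ₁ sin φ₂ ) = atan2(0.005307, 0.941296) = 0.323°.
Hence λ₂ = 28.369° + 0.323° = 28.692°.

latitude -14.068°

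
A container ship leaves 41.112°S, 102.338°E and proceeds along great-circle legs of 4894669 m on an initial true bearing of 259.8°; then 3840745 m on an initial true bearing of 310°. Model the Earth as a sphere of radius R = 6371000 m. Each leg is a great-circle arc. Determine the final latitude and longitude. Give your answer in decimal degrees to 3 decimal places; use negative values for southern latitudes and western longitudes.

latitude -9.514°, longitude 20.185°

Apply the spherical direct solution leg by leg, carrying full precision between legs.
Leg 1: from (-41.112°, 102.338°), δ = 4894669/6371000 = 0.768273 rad, θ = 259.8° → φ = -34.441°, λ = 46.314°.
Leg 2: from (-34.441°, 46.314°), δ = 3840745/6371000 = 0.602848 rad, θ = 310° → φ = -9.514°, λ = 20.185°.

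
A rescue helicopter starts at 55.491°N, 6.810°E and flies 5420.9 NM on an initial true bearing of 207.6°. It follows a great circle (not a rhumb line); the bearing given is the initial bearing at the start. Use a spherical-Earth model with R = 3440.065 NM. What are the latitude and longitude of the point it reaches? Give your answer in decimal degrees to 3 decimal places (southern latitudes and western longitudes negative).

Central angle δ = d/R = 1.575813 rad.
Start latitude φ₁ = 0.968501 rad; initial bearing θ = 3.623304 rad.
Destination latitude: φ₂ = arcsin( sin φ₁ cos δ + cos φ₁ sin δ cos θ ) = arcsin(-0.506194) = -30.411°.
For the longitude increment, Δλ = atan2( sin θ sin δ cos φ₁, cos δ − sin φ₁ sin φ₂ ) = atan2(-0.262470, 0.412106) = -32.493°.
Hence λ₂ = 6.810° + -32.493° = -25.683°.

latitude -30.411°, longitude -25.683°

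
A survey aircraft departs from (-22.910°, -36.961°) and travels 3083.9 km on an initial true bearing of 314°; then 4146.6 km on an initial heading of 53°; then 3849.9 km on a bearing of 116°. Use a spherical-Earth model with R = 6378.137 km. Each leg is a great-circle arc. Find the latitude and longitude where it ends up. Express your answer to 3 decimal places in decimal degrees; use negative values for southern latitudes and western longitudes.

latitude 1.916°, longitude 4.930°

Apply the spherical direct solution leg by leg, carrying full precision between legs.
Leg 1: from (-22.910°, -36.961°), δ = 3083.9/6378.137 = 0.483511 rad, θ = 314° → φ = -2.705°, λ = -56.521°.
Leg 2: from (-2.705°, -56.521°), δ = 4146.6/6378.137 = 0.650127 rad, θ = 53° → φ = 19.044°, λ = -25.764°.
Leg 3: from (19.044°, -25.764°), δ = 3849.9/6378.137 = 0.603609 rad, θ = 116° → φ = 1.916°, λ = 4.930°.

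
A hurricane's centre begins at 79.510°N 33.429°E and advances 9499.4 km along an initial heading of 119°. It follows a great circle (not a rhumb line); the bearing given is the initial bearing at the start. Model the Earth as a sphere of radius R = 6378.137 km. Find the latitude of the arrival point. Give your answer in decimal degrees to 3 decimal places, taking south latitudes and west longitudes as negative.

latitude -0.458°

Angular distance δ = d/R = 9499.4 / 6378.137 = 1.489369 rad.
With φ₁ = 79.510° = 1.387711 rad and θ = 119° = 2.076942 rad:
sin φ₂ = sin φ₁ cos δ + cos φ₁ sin δ cos θ = (0.983287)(0.081337) + (0.182064)(0.996687)(-0.484810) = -0.007996
φ₂ = asin(-0.007996) = -0.007996 rad = -0.458°.
Then Δλ = atan2(0.158709, 0.089200) = 1.058762 rad, from sin θ sin δ cos φ₁ over cos δ − sin φ₁ sin φ₂.
λ₂ = λ₁ + Δλ = 94.092°.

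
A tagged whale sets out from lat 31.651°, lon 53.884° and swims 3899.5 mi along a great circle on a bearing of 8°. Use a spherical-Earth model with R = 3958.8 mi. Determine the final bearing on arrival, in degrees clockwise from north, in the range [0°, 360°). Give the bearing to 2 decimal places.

δ = 3899.5/3958.8 = 0.985021 rad (56.4375°).
With φ₁ = 31.651° = 0.552414 rad and θ = 8° = 0.139626 rad:
sin φ₂ = sin φ₁ cos δ + cos φ₁ sin δ cos θ = (0.524744)(0.552846) + (0.851260)(0.833284)(0.990268) = 0.992540
φ₂ = asin(0.992540) = 1.448575 rad = 82.997°.
Δλ = atan2( sin θ sin δ cos φ₁ , cos δ − sin φ₁ sin φ₂ ) = atan2(0.098721, 0.032016) = 1.257187 rad = 72.032°.
λ₂ = 53.884° + 72.032° = 125.916°.
The forward bearing on arrival equals the back-azimuth from the destination plus 180°.
Back-azimuth from P₂ (83.00°, 125.92°) to P₁ (31.65°, 53.88°), with Δλ' = λ₁ − λ₂ = -72.03°: atan2( sin Δλ' cos φ₁ , cos φ₂ sin φ₁ − sin φ₂ cos φ₁ cos Δλ' ) = 256.35°.
Final bearing = (256.35° + 180°) mod 360° = 76.35°.

final bearing 76.35°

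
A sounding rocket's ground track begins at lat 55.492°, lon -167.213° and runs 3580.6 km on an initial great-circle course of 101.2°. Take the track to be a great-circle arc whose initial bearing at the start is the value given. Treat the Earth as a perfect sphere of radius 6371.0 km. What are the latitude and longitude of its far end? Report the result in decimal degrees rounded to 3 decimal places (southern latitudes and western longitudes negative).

latitude 39.692°, longitude -124.421°

Central angle δ = d/R = 0.562015 rad.
Start latitude φ₁ = 0.968518 rad; initial bearing θ = 1.766273 rad.
sin φ₂ = sin φ₁ cos δ + cos φ₁ sin δ cos θ = (0.824047)(0.846183) + (0.566521)(0.532893)(-0.194234) = 0.638656
φ₂ = asin(0.638656) = 0.692751 rad = 39.692°.
Then Δλ = atan2(0.296145, 0.319900) = 0.746857 rad, from sin θ sin δ cos φ₁ over cos δ − sin φ₁ sin φ₂.
λ₂ = λ₁ + Δλ = -124.421°.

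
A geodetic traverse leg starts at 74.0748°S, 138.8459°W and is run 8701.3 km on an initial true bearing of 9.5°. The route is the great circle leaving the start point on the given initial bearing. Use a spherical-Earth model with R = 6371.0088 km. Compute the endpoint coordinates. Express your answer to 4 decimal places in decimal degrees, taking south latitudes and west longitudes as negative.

latitude 3.9661°, longitude -129.5241°

δ = 8701.3/6371.0088 = 1.365765 rad (78.2526°).
Converting: φ₁ = -1.292849 rad, θ = 0.165806 rad.
Destination latitude: φ₂ = arcsin( sin φ₁ cos δ + cos φ₁ sin δ cos θ ) = arcsin(0.069167) = 3.9661°.
For the longitude increment, Δλ = atan2( sin θ sin δ cos φ₁, cos δ − sin φ₁ sin φ₂ ) = atan2(0.044338, 0.270110) = 9.3218°.
λ₂ = λ₁ + Δλ = -129.5241°.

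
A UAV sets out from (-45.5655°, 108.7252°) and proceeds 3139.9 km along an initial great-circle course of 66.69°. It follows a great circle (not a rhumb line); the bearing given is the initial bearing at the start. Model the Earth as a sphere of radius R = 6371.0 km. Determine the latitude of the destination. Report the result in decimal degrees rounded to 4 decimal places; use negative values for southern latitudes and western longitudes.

The arc subtends δ = 3139.9/6371 = 0.492843 rad at the centre.
Converting: φ₁ = -0.795268 rad, θ = 1.163960 rad.
Applying the spherical law of cosines for sides, sin φ₂ = sin φ₁ cos δ + cos φ₁ sin δ cos θ = -0.498001, so φ₂ = -29.8678°.
For the longitude increment, Δλ = atan2( sin θ sin δ cos φ₁, cos δ − sin φ₁ sin φ₂ ) = atan2(0.304200, 0.525393) = 30.0706°.
λ₂ = λ₁ + Δλ = 138.7958°.

latitude -29.8678°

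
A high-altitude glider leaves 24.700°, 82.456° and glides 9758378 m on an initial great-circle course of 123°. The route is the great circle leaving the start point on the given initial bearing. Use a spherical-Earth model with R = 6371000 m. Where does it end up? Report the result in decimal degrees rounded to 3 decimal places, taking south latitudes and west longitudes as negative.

The arc subtends δ = 9758378/6371000 = 1.531687 rad at the centre.
With φ₁ = 24.700° = 0.431096 rad and θ = 123° = 2.146755 rad:
Destination latitude: φ₂ = arcsin( sin φ₁ cos δ + cos φ₁ sin δ cos θ ) = arcsin(-0.478092) = -28.561°.
For the longitude increment, Δλ = atan2( sin θ sin δ cos φ₁, cos δ − sin φ₁ sin φ₂ ) = atan2(0.761356, 0.238878) = 72.581°.
λ₂ = 82.456° + 72.581° = 155.037°.

latitude -28.561°, longitude 155.037°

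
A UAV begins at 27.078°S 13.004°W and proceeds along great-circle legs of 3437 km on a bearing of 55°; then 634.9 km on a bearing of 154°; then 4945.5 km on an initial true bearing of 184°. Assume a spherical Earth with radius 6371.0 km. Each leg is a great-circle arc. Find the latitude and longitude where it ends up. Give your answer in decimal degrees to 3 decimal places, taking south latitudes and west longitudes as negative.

Apply the spherical direct solution leg by leg, carrying full precision between legs.
Leg 1: from (-27.078°, -13.004°), δ = 3437/6371 = 0.539476 rad, θ = 55° → φ = -7.366°, λ = 12.102°.
Leg 2: from (-7.366°, 12.102°), δ = 634.9/6371 = 0.099655 rad, θ = 154° → φ = -12.489°, λ = 14.662°.
Leg 3: from (-12.489°, 14.662°), δ = 4945.5/6371 = 0.776252 rad, θ = 184° → φ = -56.791°, λ = 9.543°.

latitude -56.791°, longitude 9.543°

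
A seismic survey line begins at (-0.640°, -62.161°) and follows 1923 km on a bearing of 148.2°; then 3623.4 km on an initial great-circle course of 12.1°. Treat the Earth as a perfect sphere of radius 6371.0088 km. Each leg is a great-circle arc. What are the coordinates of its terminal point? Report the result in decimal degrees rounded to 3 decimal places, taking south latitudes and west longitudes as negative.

latitude 16.629°, longitude -46.050°

Apply the spherical direct solution leg by leg, carrying full precision between legs.
Leg 1: from (-0.640°, -62.161°), δ = 1923/6371.0088 = 0.301836 rad, θ = 148.2° → φ = -15.266°, λ = -52.816°.
Leg 2: from (-15.266°, -52.816°), δ = 3623.4/6371.0088 = 0.568733 rad, θ = 12.1° → φ = 16.629°, λ = -46.050°.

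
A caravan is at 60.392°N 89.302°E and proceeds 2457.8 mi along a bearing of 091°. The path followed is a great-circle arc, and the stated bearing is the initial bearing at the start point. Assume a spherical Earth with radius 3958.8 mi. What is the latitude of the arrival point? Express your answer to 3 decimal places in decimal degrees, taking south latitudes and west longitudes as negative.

latitude 44.601°

δ = 2457.8/3958.8 = 0.620845 rad (35.5718°).
With φ₁ = 60.392° = 1.054039 rad and θ = 91° = 1.588250 rad:
sin φ₂ = sin φ₁ cos δ + cos φ₁ sin δ cos θ = (0.869426)(0.813387) + (0.494063)(0.581722)(-0.017452) = 0.702164
φ₂ = asin(0.702164) = 0.778432 rad = 44.601°.
Then Δλ = atan2(0.287364, 0.202908) = 0.955988 rad, from sin θ sin δ cos φ₁ over cos δ − sin φ₁ sin φ₂.
λ₂ = λ₁ + Δλ = 144.076°.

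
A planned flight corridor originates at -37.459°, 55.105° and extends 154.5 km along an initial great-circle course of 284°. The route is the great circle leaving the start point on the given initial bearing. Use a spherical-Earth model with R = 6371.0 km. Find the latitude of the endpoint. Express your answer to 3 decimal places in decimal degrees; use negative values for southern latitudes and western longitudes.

The arc subtends δ = 154.5/6371 = 0.024251 rad at the centre.
Start latitude φ₁ = -0.653783 rad; initial bearing θ = 4.956735 rad.
Destination latitude: φ₂ = arcsin( sin φ₁ cos δ + cos φ₁ sin δ cos θ ) = arcsin(-0.603358) = -37.111°.
Then Δλ = atan2(-0.018676, 0.632747) = -0.029507 rad, from sin θ sin δ cos φ₁ over cos δ − sin φ₁ sin φ₂.
Hence λ₂ = 55.105° + -1.691° = 53.414°.

latitude -37.111°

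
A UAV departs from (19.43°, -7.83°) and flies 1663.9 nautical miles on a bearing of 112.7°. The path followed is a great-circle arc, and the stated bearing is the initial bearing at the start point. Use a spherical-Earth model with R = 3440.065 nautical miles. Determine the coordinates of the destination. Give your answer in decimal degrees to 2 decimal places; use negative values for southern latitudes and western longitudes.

Central angle δ = d/R = 0.483683 rad.
With φ₁ = 19.43° = 0.339117 rad and θ = 112.7° = 1.966986 rad:
Destination latitude: φ₂ = arcsin( sin φ₁ cos δ + cos φ₁ sin δ cos θ ) = arcsin(0.125253) = 7.20°.
For the longitude increment, Δλ = atan2( sin θ sin δ cos φ₁, cos δ − sin φ₁ sin φ₂ ) = atan2(0.404586, 0.843622) = 25.62°.
λ₂ = -7.83° + 25.62° = 17.79°.

latitude 7.20°, longitude 17.79°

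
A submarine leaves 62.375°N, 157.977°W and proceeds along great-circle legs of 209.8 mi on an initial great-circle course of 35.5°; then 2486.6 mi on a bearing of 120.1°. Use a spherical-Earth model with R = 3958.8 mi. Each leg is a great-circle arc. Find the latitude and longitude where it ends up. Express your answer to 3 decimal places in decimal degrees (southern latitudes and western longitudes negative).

latitude 37.340°, longitude -114.086°

Apply the spherical direct solution leg by leg, carrying full precision between legs.
Leg 1: from (62.375°, -157.977°), δ = 209.8/3958.8 = 0.052996 rad, θ = 35.5° → φ = 64.790°, λ = -153.836°.
Leg 2: from (64.790°, -153.836°), δ = 2486.6/3958.8 = 0.628120 rad, θ = 120.1° → φ = 37.340°, λ = -114.086°.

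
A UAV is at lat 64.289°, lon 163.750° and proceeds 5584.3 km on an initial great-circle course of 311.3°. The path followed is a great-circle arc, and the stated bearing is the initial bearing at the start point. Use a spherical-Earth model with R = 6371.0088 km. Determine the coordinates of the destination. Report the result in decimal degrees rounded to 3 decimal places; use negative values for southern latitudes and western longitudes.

latitude 52.800°, longitude 56.486°

Central angle δ = d/R = 0.876517 rad.
Converting: φ₁ = 1.122055 rad, θ = 5.433210 rad.
Applying the spherical law of cosines for sides, sin φ₂ = sin φ₁ cos δ + cos φ₁ sin δ cos θ = 0.796533, so φ₂ = 52.800°.
For the longitude increment, Δλ = atan2( sin θ sin δ cos φ₁, cos δ − sin φ₁ sin φ₂ ) = atan2(-0.250476, -0.077840) = -107.264°.
λ₂ = λ₁ + Δλ = 56.486°.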